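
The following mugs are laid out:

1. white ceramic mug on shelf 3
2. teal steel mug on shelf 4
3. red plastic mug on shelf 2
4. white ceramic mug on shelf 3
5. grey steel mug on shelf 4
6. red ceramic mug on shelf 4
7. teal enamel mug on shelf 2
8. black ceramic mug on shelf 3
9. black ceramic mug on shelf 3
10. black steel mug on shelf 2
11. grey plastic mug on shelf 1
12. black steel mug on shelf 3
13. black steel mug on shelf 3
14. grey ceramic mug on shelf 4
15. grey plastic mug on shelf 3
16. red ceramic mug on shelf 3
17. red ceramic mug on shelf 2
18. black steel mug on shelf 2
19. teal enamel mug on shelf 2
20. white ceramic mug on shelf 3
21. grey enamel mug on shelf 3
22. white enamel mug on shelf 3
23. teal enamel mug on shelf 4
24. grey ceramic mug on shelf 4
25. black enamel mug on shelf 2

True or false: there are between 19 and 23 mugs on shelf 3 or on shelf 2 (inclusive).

False

There are 18 mugs on shelf 3 or on shelf 2.
The claim requires 19 ≤ 18 ≤ 23, which does not hold.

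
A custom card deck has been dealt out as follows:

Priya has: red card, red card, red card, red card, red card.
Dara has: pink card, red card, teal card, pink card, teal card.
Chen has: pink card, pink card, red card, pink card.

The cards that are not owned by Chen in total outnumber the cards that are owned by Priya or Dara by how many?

0

cards that are not owned by Chen: 10.
cards owned by Priya or Dara: 10.
10 − 10 = 0.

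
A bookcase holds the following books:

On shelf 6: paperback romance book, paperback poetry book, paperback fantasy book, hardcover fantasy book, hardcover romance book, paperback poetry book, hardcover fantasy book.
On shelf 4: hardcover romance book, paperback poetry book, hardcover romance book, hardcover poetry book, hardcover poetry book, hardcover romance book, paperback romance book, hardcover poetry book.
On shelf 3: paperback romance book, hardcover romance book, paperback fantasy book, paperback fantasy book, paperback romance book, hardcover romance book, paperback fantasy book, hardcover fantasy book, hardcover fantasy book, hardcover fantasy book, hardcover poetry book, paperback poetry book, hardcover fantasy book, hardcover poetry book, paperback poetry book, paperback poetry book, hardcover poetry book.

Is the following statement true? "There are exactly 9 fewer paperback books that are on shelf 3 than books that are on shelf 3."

True

There are 8 paperback books on shelf 3.
There are 17 books on shelf 3.
The claim requires 17 − 8 (= 9) to equal 9, which holds.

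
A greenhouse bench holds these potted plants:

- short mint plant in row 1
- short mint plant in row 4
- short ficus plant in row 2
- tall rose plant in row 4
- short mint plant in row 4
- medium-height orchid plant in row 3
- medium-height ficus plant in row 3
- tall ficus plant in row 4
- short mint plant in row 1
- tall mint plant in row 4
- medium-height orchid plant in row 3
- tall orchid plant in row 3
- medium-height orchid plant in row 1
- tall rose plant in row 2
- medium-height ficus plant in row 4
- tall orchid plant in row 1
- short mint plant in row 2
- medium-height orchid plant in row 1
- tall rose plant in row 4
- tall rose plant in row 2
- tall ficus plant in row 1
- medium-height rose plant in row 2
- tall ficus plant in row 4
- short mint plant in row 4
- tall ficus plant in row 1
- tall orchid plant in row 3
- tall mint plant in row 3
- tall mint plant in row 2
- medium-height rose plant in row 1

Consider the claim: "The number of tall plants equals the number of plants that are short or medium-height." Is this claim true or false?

False

|tall plants| = 14.
|plants that are short or medium-height| = 15.
The claim requires 14 = 15, which does not hold.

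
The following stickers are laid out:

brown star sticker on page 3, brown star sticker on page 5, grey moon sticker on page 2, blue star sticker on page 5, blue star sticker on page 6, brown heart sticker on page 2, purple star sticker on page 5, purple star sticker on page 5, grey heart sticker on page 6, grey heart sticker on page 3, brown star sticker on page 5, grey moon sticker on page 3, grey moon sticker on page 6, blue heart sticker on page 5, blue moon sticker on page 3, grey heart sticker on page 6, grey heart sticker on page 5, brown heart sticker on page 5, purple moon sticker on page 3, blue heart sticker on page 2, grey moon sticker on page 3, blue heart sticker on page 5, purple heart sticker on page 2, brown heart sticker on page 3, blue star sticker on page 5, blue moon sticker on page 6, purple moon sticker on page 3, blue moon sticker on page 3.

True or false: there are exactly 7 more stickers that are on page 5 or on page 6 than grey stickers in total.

True

There are 15 stickers on page 5 or on page 6.
There are 8 grey stickers.
The claim requires 15 − 8 (= 7) to equal 7, which holds.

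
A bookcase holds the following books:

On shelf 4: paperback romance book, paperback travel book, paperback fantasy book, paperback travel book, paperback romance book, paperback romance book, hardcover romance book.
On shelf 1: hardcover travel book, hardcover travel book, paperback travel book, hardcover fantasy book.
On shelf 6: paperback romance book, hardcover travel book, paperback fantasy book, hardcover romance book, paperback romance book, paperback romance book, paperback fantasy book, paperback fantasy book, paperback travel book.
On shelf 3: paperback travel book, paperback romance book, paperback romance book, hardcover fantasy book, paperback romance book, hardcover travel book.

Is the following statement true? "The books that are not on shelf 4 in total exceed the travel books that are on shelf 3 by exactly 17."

True

books that are not on shelf 4: 19.
travel books on shelf 3: 2.
The claim requires 19 − 2 (= 17) to equal 17, which holds.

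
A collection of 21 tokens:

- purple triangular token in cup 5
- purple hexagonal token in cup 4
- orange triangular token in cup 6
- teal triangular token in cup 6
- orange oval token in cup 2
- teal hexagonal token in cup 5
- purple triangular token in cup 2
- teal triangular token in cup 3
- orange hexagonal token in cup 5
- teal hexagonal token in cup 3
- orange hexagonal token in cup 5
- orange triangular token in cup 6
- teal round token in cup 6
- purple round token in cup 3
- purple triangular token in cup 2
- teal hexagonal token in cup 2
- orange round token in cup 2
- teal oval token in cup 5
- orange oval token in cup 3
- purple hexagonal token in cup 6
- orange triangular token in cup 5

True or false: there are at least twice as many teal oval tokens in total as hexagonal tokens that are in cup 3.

|teal oval tokens| = 1.
|hexagonal tokens in cup 3| = 1.
The claim requires 1 ≥ 2 × 1 = 2, which does not hold.

False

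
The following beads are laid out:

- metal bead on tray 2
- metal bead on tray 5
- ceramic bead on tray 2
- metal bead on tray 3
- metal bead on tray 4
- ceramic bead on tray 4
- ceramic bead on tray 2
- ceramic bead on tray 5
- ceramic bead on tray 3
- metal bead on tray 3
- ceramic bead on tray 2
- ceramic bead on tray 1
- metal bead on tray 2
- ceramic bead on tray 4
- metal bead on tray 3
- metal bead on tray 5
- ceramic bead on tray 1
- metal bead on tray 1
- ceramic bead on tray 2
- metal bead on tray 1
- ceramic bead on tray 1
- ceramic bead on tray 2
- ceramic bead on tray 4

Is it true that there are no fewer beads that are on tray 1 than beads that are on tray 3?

True

beads on tray 1: 5.
beads on tray 3: 4.
The claim requires 5 ≥ 4, which holds.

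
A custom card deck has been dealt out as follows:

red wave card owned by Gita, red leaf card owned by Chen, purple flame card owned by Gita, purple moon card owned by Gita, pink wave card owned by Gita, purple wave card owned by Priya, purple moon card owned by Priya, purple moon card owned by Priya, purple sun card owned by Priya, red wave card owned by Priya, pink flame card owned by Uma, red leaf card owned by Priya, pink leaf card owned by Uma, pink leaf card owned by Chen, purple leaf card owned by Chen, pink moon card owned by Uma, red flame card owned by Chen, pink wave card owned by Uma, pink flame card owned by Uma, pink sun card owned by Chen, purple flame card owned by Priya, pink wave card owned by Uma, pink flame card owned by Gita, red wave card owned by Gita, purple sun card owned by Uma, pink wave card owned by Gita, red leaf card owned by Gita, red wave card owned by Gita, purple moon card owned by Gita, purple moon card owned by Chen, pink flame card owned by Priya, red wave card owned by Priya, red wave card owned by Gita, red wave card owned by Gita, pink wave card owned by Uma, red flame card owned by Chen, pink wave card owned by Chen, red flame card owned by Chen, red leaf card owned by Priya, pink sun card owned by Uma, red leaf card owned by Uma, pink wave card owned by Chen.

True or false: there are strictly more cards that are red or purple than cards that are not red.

False

cards that are red or purple: 26.
cards that are not red: 27.
The claim requires 26 > 27, which does not hold.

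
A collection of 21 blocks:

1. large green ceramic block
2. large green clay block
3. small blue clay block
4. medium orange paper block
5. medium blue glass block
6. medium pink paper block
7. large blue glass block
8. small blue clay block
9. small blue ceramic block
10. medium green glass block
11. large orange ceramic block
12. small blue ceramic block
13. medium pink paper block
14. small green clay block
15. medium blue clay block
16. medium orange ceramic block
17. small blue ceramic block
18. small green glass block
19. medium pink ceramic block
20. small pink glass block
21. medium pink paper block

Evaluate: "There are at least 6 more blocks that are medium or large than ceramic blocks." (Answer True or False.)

|blocks that are medium or large| = 13.
|ceramic blocks| = 7.
The claim requires 13 − 7 = 6 ≥ 6, which holds.

True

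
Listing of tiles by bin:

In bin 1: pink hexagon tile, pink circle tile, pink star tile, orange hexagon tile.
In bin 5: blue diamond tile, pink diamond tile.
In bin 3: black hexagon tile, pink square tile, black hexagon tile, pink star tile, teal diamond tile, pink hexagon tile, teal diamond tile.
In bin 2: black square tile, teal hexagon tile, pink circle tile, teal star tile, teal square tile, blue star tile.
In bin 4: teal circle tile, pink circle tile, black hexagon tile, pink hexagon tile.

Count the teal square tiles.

1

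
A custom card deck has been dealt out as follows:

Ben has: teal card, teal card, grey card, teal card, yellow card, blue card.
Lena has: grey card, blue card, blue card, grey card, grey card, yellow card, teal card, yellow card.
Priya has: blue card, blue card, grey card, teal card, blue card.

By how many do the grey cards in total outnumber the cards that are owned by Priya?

grey cards: 5.
cards owned by Priya: 5.
5 − 5 = 0.

0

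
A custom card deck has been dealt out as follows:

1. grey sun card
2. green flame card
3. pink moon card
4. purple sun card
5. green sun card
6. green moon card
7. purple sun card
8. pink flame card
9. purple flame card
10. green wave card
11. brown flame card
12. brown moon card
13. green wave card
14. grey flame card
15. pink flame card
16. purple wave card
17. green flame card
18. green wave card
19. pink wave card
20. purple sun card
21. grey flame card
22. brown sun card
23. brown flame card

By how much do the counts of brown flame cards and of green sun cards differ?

1

brown flame cards: 2. green sun cards: 1.
|2 − 1| = 2 − 1 = 1.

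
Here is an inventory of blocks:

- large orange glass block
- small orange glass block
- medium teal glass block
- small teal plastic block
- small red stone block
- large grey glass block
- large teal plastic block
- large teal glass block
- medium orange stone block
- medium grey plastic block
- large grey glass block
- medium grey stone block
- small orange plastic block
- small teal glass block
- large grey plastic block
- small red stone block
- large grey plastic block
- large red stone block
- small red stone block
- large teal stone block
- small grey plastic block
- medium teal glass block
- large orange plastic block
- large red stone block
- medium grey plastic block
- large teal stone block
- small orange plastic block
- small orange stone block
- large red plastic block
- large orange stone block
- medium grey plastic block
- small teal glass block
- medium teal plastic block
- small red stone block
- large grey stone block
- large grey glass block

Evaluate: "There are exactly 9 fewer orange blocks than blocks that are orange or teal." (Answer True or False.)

There are 8 orange blocks.
There are 18 blocks that are orange or teal.
The claim requires 18 − 8 (= 10) to equal 9, which does not hold.

False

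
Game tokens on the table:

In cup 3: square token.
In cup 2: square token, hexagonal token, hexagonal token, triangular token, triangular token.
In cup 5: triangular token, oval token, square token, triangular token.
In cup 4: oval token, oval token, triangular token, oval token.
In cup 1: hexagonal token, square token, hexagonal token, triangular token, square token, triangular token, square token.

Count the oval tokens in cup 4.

3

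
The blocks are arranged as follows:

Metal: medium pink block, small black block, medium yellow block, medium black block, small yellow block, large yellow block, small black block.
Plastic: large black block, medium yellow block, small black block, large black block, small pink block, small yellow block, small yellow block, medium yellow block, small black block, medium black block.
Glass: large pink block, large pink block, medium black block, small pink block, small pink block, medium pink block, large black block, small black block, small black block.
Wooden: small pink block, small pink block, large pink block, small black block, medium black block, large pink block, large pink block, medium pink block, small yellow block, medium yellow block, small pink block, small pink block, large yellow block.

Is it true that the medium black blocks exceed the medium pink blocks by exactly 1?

|medium black blocks| = 4.
|medium pink blocks| = 3.
The claim requires 4 − 3 (= 1) to equal 1, which holds.

True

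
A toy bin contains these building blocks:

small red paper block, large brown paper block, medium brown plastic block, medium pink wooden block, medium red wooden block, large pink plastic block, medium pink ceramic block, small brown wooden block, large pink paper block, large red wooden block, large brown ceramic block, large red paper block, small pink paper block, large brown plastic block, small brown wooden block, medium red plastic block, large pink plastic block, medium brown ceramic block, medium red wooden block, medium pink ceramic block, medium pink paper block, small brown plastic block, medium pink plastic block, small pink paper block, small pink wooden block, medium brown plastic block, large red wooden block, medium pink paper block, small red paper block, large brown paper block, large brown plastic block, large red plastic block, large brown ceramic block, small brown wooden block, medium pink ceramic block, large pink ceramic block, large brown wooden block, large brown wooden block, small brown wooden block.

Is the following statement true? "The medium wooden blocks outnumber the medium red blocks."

False

There are 3 medium wooden blocks.
There are 3 medium red blocks.
The claim requires 3 > 3, which does not hold.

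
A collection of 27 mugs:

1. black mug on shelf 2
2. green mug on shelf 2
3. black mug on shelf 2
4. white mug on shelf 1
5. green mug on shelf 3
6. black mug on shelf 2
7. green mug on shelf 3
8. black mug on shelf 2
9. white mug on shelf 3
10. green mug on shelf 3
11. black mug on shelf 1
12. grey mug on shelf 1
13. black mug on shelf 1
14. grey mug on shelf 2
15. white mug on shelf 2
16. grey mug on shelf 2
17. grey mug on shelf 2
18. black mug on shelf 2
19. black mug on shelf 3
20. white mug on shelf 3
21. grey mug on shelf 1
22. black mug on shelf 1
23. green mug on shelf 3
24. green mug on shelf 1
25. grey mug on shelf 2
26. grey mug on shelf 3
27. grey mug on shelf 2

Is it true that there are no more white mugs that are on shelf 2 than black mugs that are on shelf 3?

True

There is 1 white mug on shelf 2.
There is 1 black mug on shelf 3.
The claim requires 1 ≤ 1, which holds.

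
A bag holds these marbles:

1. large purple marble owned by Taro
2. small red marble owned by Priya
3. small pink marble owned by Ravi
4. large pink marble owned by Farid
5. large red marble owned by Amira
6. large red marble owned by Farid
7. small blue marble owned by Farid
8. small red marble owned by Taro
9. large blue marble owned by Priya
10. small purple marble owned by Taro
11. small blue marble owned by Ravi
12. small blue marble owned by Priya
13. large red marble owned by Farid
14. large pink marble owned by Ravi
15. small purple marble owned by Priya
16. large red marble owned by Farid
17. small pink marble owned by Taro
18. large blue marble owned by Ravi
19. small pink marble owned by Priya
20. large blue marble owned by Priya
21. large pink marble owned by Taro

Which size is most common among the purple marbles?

Counts by size (restricted to purple marbles): small 2, large 1.
The maximum is 2, held uniquely by small.

small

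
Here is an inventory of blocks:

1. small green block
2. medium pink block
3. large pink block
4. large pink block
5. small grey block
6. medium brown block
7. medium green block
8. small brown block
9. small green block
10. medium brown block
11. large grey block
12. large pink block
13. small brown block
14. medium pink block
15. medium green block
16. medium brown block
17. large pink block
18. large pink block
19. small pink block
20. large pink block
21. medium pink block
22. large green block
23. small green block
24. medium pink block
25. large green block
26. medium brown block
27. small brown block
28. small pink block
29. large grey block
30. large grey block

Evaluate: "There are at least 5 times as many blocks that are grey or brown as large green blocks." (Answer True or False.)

blocks that are grey or brown: 11.
large green blocks: 2.
The claim requires 11 ≥ 5 × 2 = 10, which holds.

True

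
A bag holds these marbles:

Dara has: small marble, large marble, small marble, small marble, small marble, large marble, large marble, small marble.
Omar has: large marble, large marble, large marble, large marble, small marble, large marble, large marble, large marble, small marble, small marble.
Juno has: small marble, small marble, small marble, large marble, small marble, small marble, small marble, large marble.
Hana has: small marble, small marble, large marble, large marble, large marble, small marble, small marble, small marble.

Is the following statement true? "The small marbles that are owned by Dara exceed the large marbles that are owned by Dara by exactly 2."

small marbles owned by Dara: 5.
large marbles owned by Dara: 3.
The claim requires 5 − 3 (= 2) to equal 2, which holds.

True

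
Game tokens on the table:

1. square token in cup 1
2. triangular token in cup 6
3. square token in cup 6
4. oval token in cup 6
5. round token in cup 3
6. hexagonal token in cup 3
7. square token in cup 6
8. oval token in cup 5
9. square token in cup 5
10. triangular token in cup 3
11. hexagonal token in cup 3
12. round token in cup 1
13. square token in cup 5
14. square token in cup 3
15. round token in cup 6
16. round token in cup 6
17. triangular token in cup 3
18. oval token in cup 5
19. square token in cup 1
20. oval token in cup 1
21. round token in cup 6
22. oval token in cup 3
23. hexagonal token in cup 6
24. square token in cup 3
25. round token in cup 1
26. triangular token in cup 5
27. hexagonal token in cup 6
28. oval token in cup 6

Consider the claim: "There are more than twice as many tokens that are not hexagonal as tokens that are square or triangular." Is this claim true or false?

False

There are 24 tokens that are not hexagonal.
There are 12 tokens that are square or triangular.
The claim requires 24 > 2 × 12 = 24, which does not hold.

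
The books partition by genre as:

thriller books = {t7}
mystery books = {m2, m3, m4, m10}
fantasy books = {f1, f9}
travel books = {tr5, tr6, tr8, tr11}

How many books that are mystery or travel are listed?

8

mystery: 4; travel: 4; together 4 + 4 = 8.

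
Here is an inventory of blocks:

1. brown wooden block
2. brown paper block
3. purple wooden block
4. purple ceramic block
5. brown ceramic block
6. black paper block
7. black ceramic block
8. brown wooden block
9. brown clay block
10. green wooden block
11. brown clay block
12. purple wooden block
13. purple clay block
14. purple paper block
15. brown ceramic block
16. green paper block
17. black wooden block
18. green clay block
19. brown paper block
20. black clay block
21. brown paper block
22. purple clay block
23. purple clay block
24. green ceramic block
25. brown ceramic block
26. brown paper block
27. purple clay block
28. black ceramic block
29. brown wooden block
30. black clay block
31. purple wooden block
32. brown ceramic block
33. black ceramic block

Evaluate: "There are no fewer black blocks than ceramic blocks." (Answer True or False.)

False

|black blocks| = 7.
|ceramic blocks| = 9.
The claim requires 7 ≥ 9, which does not hold.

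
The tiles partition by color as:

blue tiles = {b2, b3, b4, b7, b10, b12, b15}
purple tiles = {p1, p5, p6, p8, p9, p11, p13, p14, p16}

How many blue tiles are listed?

7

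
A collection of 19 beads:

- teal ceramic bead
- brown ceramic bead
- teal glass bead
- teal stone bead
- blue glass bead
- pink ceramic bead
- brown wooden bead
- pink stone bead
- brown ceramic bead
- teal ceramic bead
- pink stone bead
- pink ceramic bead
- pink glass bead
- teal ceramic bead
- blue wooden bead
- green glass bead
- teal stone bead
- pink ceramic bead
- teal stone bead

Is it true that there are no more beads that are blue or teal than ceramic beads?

False

There are 9 beads that are blue or teal.
There are 8 ceramic beads.
The claim requires 9 ≤ 8, which does not hold.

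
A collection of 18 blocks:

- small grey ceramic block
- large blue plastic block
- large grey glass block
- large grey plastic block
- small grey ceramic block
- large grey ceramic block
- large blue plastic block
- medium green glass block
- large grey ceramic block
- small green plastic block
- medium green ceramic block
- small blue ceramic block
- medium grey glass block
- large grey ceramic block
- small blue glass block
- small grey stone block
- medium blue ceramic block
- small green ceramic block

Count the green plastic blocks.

1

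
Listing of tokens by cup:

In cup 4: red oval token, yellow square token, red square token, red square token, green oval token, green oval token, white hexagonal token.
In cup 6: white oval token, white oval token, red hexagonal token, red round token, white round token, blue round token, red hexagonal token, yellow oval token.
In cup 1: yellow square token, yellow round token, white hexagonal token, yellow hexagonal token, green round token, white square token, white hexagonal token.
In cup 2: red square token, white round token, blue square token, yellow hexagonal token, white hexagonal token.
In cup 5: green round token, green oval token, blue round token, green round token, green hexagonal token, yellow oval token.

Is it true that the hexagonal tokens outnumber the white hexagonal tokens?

There are 9 hexagonal tokens.
There are 4 white hexagonal tokens.
The claim requires 9 > 4, which holds.

True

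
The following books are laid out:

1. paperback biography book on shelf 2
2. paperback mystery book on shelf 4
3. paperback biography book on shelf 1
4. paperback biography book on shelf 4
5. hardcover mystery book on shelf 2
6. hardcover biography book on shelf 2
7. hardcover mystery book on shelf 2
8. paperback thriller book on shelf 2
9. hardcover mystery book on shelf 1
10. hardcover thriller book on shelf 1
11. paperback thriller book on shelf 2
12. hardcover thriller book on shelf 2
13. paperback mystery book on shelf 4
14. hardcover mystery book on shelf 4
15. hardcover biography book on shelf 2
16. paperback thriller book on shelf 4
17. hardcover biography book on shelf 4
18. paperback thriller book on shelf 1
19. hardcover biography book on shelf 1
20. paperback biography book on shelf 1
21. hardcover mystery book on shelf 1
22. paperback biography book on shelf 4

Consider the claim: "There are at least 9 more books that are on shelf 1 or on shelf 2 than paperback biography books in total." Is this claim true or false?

There are 15 books on shelf 1 or on shelf 2.
There are 5 paperback biography books.
The claim requires 15 − 5 = 10 ≥ 9, which holds.

True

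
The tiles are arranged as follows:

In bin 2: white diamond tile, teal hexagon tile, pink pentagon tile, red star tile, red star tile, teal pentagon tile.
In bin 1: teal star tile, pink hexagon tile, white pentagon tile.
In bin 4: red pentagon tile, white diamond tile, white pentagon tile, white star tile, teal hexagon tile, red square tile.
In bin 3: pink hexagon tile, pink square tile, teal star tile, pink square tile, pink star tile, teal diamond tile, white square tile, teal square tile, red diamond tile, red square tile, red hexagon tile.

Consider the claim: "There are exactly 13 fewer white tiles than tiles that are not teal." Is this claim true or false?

There are 6 white tiles.
There are 19 tiles that are not teal.
The claim requires 19 − 6 (= 13) to equal 13, which holds.

True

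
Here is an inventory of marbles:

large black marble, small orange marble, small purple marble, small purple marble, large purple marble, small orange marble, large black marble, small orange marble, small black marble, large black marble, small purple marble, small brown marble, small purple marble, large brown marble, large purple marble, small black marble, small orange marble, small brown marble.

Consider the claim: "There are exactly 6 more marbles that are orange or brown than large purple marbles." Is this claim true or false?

|marbles that are orange or brown| = 7.
|large purple marbles| = 2.
The claim requires 7 − 2 (= 5) to equal 6, which does not hold.

False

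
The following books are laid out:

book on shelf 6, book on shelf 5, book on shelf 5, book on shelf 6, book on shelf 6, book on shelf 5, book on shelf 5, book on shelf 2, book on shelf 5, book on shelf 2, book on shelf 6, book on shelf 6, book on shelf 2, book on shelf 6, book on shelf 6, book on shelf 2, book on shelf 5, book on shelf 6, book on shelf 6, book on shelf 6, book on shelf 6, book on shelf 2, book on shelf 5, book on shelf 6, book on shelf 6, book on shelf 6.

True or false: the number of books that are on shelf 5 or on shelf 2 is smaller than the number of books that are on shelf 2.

False

books on shelf 5 or on shelf 2: 12.
books on shelf 2: 5.
The claim requires 12 < 5, which does not hold.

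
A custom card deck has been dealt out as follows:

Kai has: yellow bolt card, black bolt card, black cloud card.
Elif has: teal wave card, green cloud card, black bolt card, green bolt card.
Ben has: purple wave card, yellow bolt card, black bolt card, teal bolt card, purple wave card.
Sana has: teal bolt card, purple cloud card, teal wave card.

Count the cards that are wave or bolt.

12

bolt: 8; wave: 4; together 8 + 4 = 12.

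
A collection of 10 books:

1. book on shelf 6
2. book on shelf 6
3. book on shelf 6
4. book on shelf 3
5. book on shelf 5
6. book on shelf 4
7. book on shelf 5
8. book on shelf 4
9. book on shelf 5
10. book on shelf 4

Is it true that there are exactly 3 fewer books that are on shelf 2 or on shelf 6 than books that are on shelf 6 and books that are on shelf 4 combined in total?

books on shelf 2 or on shelf 6: 3.
books on shelf 6: 3; books on shelf 4: 3; combined: 3 + 3 = 6.
The claim requires 6 − 3 (= 3) to equal 3, which holds.

True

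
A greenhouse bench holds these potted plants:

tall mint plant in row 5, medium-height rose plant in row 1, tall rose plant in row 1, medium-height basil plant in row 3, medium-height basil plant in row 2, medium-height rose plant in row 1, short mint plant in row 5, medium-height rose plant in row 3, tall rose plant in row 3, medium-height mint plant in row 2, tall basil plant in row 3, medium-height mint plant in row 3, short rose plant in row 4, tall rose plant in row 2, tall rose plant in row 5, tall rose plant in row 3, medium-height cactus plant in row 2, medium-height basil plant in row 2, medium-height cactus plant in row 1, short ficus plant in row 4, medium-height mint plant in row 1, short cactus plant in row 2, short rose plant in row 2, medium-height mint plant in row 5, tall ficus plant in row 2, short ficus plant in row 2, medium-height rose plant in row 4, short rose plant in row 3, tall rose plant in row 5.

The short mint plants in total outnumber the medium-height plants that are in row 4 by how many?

0

short mint plants: 1.
medium-height plants in row 4: 1.
1 − 1 = 0.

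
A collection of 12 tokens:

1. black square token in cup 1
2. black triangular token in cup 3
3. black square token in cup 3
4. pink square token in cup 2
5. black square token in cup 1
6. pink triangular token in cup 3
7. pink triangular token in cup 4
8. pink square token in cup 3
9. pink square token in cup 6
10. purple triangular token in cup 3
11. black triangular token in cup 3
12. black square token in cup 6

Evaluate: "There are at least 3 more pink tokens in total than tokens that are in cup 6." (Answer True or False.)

|pink tokens| = 5.
|tokens in cup 6| = 2.
The claim requires 5 − 2 = 3 ≥ 3, which holds.

True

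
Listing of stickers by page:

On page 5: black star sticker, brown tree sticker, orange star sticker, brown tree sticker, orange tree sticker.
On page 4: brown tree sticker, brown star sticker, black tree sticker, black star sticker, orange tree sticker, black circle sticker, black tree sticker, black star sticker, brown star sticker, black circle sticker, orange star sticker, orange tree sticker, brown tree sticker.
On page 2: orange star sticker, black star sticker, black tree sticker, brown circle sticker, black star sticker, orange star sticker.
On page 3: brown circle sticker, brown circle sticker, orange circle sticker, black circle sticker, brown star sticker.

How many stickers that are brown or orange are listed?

brown: 10; orange: 8; together 10 + 8 = 18.

18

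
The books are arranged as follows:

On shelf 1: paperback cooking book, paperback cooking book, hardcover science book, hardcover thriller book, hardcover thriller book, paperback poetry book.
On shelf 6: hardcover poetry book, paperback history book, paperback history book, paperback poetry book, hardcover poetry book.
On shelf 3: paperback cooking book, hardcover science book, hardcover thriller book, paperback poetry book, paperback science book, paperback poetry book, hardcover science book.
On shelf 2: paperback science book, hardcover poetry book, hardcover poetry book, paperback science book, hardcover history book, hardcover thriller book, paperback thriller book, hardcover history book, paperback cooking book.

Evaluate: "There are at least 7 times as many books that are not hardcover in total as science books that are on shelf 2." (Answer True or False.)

books that are not hardcover: 14.
science books on shelf 2: 2.
The claim requires 14 ≥ 7 × 2 = 14, which holds.

True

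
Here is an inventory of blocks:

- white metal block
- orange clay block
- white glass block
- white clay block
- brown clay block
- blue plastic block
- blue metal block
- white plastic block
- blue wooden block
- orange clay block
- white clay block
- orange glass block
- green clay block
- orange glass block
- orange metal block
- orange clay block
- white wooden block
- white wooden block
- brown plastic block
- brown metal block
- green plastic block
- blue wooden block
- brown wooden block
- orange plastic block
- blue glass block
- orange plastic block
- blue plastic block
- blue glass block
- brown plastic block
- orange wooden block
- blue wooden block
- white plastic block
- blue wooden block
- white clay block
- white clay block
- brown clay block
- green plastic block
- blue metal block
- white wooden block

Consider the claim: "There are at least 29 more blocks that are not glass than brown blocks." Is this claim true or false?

There are 34 blocks that are not glass.
There are 6 brown blocks.
The claim requires 34 − 6 = 28 ≥ 29, which does not hold.

False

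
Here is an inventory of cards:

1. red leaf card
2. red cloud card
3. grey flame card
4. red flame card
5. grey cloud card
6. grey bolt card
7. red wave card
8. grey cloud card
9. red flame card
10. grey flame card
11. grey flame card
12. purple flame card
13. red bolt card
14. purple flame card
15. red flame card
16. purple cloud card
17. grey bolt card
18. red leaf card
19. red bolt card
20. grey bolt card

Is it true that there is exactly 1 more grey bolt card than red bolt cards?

grey bolt cards: 3.
red bolt cards: 2.
The claim requires 3 − 2 (= 1) to equal 1, which holds.

True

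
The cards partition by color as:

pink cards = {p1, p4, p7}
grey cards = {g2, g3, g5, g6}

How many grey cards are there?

4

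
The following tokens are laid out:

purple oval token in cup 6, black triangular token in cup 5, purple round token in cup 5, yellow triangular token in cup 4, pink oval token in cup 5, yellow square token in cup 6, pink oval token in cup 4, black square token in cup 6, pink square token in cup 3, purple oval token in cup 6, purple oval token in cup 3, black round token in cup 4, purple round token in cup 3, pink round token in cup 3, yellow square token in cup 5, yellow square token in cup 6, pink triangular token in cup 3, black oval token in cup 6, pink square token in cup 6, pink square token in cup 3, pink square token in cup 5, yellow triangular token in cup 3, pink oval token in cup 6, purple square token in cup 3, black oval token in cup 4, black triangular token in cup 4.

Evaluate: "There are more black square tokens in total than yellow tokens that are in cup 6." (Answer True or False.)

False

|black square tokens| = 1.
|yellow tokens in cup 6| = 2.
The claim requires 1 > 2, which does not hold.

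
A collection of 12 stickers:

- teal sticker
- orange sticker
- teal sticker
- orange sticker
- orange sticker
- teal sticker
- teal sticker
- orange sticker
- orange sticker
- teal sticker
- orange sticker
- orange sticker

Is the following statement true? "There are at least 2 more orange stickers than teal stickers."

True

There are 7 orange stickers.
There are 5 teal stickers.
The claim requires 7 − 5 = 2 ≥ 2, which holds.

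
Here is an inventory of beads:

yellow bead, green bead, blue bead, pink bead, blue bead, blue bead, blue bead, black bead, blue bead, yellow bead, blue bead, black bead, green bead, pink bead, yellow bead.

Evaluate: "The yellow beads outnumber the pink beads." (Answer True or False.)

yellow beads: 3.
pink beads: 2.
The claim requires 3 > 2, which holds.

True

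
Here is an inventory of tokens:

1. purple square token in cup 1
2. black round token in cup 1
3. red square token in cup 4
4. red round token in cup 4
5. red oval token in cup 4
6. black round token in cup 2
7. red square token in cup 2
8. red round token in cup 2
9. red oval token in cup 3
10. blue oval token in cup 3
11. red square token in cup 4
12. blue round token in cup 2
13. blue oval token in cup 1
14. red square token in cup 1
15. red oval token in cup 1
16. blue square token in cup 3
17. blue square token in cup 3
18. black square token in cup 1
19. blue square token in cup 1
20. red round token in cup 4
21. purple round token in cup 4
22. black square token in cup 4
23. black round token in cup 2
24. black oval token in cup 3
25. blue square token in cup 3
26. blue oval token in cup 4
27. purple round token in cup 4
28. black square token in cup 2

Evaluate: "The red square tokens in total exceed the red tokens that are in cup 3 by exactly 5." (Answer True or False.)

red square tokens: 4.
red tokens in cup 3: 1.
The claim requires 4 − 1 (= 3) to equal 5, which does not hold.

False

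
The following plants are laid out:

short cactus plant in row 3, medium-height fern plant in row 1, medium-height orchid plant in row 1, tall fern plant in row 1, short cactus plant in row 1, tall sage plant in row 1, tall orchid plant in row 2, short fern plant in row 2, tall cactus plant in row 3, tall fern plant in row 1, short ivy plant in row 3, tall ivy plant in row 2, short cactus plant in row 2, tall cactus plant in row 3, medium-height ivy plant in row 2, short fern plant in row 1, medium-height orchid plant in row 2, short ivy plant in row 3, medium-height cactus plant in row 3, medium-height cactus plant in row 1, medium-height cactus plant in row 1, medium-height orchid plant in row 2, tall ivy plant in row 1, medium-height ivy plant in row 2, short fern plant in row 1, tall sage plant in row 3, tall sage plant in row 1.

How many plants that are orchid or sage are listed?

7

orchid: 4; sage: 3; together 4 + 3 = 7.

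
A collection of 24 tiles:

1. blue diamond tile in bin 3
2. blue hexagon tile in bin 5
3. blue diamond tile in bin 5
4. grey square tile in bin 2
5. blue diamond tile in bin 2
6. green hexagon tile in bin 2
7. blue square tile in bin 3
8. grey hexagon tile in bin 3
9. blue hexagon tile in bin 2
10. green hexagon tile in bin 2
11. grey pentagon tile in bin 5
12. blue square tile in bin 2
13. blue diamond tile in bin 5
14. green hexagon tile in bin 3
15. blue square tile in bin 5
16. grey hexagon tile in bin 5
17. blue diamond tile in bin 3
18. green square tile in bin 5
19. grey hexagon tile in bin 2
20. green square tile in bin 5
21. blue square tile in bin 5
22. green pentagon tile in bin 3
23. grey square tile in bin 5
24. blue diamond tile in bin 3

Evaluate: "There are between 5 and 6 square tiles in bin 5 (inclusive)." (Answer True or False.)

square tiles in bin 5: 5.
The claim requires 5 ≤ 5 ≤ 6, which holds.

True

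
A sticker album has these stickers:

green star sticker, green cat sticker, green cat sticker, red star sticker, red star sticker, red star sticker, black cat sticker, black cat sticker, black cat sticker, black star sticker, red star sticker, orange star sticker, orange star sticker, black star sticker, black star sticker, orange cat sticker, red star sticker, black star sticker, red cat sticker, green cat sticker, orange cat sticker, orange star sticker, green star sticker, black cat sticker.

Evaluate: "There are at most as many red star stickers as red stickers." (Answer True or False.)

red star stickers: 5.
red stickers: 6.
The claim requires 5 ≤ 6, which holds.

True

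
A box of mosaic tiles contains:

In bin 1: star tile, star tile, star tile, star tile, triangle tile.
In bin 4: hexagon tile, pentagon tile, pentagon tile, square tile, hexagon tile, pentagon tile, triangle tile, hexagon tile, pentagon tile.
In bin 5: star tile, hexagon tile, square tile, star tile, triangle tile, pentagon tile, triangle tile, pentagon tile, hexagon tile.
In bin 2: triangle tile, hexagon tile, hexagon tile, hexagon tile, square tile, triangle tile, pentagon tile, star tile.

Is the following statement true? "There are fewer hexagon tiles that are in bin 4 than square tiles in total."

|hexagon tiles in bin 4| = 3.
|square tiles| = 3.
The claim requires 3 < 3, which does not hold.

False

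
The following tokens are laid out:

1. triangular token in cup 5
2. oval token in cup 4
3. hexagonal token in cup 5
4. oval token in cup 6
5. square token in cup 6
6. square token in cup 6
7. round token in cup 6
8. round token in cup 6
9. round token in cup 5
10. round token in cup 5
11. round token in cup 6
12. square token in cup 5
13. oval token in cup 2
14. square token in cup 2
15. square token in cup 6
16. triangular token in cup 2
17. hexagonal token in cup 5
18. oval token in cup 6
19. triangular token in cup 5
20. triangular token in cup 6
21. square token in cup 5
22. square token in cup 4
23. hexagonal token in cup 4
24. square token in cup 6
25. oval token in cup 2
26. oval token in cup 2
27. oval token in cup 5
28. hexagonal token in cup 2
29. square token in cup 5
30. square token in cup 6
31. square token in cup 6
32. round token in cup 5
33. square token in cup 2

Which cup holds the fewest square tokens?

Counts by cup (restricted to square tokens): cup 6→6, cup 5→3, cup 2→2, cup 4→1.
The minimum is 1, held uniquely by cup 4.

cup 4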